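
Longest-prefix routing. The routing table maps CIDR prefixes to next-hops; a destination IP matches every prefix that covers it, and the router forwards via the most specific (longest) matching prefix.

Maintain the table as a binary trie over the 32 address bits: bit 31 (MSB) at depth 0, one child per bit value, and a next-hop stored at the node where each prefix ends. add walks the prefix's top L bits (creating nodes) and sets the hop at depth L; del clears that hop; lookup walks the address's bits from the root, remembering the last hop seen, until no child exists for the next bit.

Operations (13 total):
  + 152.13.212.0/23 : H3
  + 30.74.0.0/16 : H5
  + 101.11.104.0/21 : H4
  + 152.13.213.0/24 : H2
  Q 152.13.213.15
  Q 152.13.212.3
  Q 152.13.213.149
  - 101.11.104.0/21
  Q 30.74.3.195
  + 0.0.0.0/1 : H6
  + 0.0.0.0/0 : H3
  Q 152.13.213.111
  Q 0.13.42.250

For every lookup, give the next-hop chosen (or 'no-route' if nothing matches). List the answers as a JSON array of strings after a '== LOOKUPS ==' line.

Process each operation:
  + 152.13.212.0/23 (H3) depth=23
  + 30.74.0.0/16 (H5) depth=16
  + 101.11.104.0/21 (H4) depth=21
  + 152.13.213.0/24 (H2) depth=24
  lookup 152.13.213.15: bits 100110000000110111010101 walk d0:-→d1:-→d2:-→d3:-→d4:-→d5:-→d6:-→d7:-→d8:-→d9:-→d10:-→d11:-→d12:-→d13:-→d14:-→d15:-→d16:-→d17:-→d18:-→d19:-→d20:-→d21:-→d22:-→d23:H3→d24:H2 -> H2
  lookup 152.13.212.3: bits 10011000000011011101010 walk d0:-→d1:-→d2:-→d3:-→d4:-→d5:-→d6:-→d7:-→d8:-→d9:-→d10:-→d11:-→d12:-→d13:-→d14:-→d15:-→d16:-→d17:-→d18:-→d19:-→d20:-→d21:-→d22:-→d23:H3 -> H3
  lookup 152.13.213.149: bits 100110000000110111010101 walk d0:-→d1:-→d2:-→d3:-→d4:-→d5:-→d6:-→d7:-→d8:-→d9:-→d10:-→d11:-→d12:-→d13:-→d14:-→d15:-→d16:-→d17:-→d18:-→d19:-→d20:-→d21:-→d22:-→d23:H3→d24:H2 -> H2
  del 101.11.104.0/21 (clear depth 21)
  lookup 30.74.3.195: bits 0001111001001010 walk d0:-→d1:-→d2:-→d3:-→d4:-→d5:-→d6:-→d7:-→d8:-→d9:-→d10:-→d11:-→d12:-→d13:-→d14:-→d15:-→d16:H5 -> H5
  + 0.0.0.0/1 (H6) depth=1
  + 0.0.0.0/0 (H3) depth=0
  lookup 152.13.213.111: bits 100110000000110111010101 walk d0:H3→d1:-→d2:-→d3:-→d4:-→d5:-→d6:-→d7:-→d8:-→d9:-→d10:-→d11:-→d12:-→d13:-→d14:-→d15:-→d16:-→d17:-→d18:-→d19:-→d20:-→d21:-→d22:-→d23:H3→d24:H2 -> H2
  lookup 0.13.42.250: bits 000 walk d0:H3→d1:H6→d2:-→d3:- -> H6

== LOOKUPS ==
["H2","H3","H2","H5","H2","H6"]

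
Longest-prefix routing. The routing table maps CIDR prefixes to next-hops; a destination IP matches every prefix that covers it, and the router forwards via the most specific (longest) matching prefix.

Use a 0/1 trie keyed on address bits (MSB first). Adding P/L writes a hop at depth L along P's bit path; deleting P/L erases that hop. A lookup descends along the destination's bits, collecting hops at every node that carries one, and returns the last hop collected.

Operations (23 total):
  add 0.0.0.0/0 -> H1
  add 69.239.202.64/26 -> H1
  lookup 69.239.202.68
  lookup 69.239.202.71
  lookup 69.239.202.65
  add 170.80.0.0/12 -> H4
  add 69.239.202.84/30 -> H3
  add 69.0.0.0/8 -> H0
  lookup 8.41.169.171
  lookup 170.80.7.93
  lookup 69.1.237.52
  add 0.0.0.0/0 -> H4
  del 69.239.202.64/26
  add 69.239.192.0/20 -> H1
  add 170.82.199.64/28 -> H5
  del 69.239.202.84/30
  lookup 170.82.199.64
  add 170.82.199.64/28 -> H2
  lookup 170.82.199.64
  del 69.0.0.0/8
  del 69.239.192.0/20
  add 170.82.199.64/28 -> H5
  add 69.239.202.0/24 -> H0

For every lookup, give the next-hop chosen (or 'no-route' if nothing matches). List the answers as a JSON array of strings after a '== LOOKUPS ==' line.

Apply in order:
  add 0.0.0.0/0 -> H1 at depth 0
  add 69.239.202.64/26 -> H1 at depth 26
  ? 69.239.202.68  path d0:H1→d1:-→d2:-→d3:-→d4:-→d5:-→d6:-→d7:-→d8:-→d9:-→d10:-→d11:-→d12:-→d13:-→d14:-→d15:-→d16:-→d17:-→d18:-→d19:-→d20:-→d21:-→d22:-→d23:-→d24:-→d25:-→d26:H1  best=H1
  ? 69.239.202.71  path d0:H1→d1:-→d2:-→d3:-→d4:-→d5:-→d6:-→d7:-→d8:-→d9:-→d10:-→d11:-→d12:-→d13:-→d14:-→d15:-→d16:-→d17:-→d18:-→d19:-→d20:-→d21:-→d22:-→d23:-→d24:-→d25:-→d26:H1  best=H1
  ? 69.239.202.65  path d0:H1→d1:-→d2:-→d3:-→d4:-→d5:-→d6:-→d7:-→d8:-→d9:-→d10:-→d11:-→d12:-→d13:-→d14:-→d15:-→d16:-→d17:-→d18:-→d19:-→d20:-→d21:-→d22:-→d23:-→d24:-→d25:-→d26:H1  best=H1
  add 170.80.0.0/12 -> H4 at depth 12
  add 69.239.202.84/30 -> H3 at depth 30
  add 69.0.0.0/8 -> H0 at depth 8
  ? 8.41.169.171  path d0:H1→d1:-  best=H1
  ? 170.80.7.93  path d0:H1→d1:-→d2:-→d3:-→d4:-→d5:-→d6:-→d7:-→d8:-→d9:-→d10:-→d11:-→d12:H4  best=H4
  ? 69.1.237.52  path d0:H1→d1:-→d2:-→d3:-→d4:-→d5:-→d6:-→d7:-→d8:H0  best=H0
  add 0.0.0.0/0 -> H4 at depth 0
  del 69.239.202.64/26 (clear depth 26)
  add 69.239.192.0/20 -> H1 at depth 20
  add 170.82.199.64/28 -> H5 at depth 28
  del 69.239.202.84/30 (clear depth 30)
  ? 170.82.199.64  path d0:H4→d1:-→d2:-→d3:-→d4:-→d5:-→d6:-→d7:-→d8:-→d9:-→d10:-→d11:-→d12:H4→d13:-→d14:-→d15:-→d16:-→d17:-→d18:-→d19:-→d20:-→d21:-→d22:-→d23:-→d24:-→d25:-→d26:-→d27:-→d28:H5  best=H5
  add 170.82.199.64/28 -> H2 at depth 28
  ? 170.82.199.64  path d0:H4→d1:-→d2:-→d3:-→d4:-→d5:-→d6:-→d7:-→d8:-→d9:-→d10:-→d11:-→d12:H4→d13:-→d14:-→d15:-→d16:-→d17:-→d18:-→d19:-→d20:-→d21:-→d22:-→d23:-→d24:-→d25:-→d26:-→d27:-→d28:H2  best=H2
  del 69.0.0.0/8 (clear depth 8)
  del 69.239.192.0/20 (clear depth 20)
  add 170.82.199.64/28 -> H5 at depth 28
  add 69.239.202.0/24 -> H0 at depth 24

== LOOKUPS ==
["H1","H1","H1","H1","H4","H0","H5","H2"]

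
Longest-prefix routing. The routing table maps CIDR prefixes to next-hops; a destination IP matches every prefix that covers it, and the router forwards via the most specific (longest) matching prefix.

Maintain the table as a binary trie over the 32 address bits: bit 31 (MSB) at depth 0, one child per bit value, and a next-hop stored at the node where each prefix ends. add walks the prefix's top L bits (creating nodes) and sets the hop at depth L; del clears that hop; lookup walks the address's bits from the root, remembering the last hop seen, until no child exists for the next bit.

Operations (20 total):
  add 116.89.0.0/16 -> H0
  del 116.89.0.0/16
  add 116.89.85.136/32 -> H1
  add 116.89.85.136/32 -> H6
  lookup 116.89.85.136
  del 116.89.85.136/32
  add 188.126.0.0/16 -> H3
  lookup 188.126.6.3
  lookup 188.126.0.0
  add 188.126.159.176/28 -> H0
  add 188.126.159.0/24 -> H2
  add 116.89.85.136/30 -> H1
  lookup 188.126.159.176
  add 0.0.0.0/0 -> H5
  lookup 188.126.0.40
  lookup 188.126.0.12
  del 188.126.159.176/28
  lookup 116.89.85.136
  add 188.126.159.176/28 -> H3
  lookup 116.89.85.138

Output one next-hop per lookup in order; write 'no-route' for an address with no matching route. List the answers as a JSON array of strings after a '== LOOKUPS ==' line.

Trace:
  + 116.89.0.0/16 (H0) depth=16
  del 116.89.0.0/16 (clear depth 16)
  + 116.89.85.136/32 (H1) depth=32
  + 116.89.85.136/32 (H6) depth=32
  Q 116.89.85.136: descend 01110100010110010101010110001000 ; hops seen [H6] ; pick H6
  del 116.89.85.136/32 (clear depth 32)
  + 188.126.0.0/16 (H3) depth=16
  Q 188.126.6.3: descend 1011110001111110 ; hops seen [H3] ; pick H3
  Q 188.126.0.0: descend 1011110001111110 ; hops seen [H3] ; pick H3
  + 188.126.159.176/28 (H0) depth=28
  + 188.126.159.0/24 (H2) depth=24
  + 116.89.85.136/30 (H1) depth=30
  Q 188.126.159.176: descend 1011110001111110100111111011 ; hops seen [H3,H2,H0] ; pick H0
  + 0.0.0.0/0 (H5) depth=0
  Q 188.126.0.40: descend 1011110001111110 ; hops seen [H5,H3] ; pick H3
  Q 188.126.0.12: descend 1011110001111110 ; hops seen [H5,H3] ; pick H3
  del 188.126.159.176/28 (clear depth 28)
  Q 116.89.85.136: descend 01110100010110010101010110001000 ; hops seen [H5,H1] ; pick H1
  + 188.126.159.176/28 (H3) depth=28
  Q 116.89.85.138: descend 011101000101100101010101100010 ; hops seen [H5,H1] ; pick H1

== LOOKUPS ==
["H6","H3","H3","H0","H3","H3","H1","H1"]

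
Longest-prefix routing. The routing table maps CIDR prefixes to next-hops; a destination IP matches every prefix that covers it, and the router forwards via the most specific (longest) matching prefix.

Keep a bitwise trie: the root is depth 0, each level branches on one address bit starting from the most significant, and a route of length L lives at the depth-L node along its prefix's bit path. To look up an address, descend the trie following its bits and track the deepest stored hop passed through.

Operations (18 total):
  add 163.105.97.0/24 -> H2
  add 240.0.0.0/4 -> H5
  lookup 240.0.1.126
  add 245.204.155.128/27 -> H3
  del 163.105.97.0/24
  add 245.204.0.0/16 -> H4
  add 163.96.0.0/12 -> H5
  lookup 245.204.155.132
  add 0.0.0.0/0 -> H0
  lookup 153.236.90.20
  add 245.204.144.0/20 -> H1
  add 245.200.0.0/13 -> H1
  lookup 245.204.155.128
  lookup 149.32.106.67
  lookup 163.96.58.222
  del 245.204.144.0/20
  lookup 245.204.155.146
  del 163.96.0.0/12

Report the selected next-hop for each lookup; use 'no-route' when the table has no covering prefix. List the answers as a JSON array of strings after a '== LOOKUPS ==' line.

Trace:
  + 163.105.97.0/24 (H2) depth=24
  + 240.0.0.0/4 (H5) depth=4
  ? 240.0.1.126  path d0:-→d1:-→d2:-→d3:-→d4:H5  best=H5
  + 245.204.155.128/27 (H3) depth=27
  del 163.105.97.0/24 (clear depth 24)
  + 245.204.0.0/16 (H4) depth=16
  + 163.96.0.0/12 (H5) depth=12
  ? 245.204.155.132  path d0:-→d1:-→d2:-→d3:-→d4:H5→d5:-→d6:-→d7:-→d8:-→d9:-→d10:-→d11:-→d12:-→d13:-→d14:-→d15:-→d16:H4→d17:-→d18:-→d19:-→d20:-→d21:-→d22:-→d23:-→d24:-→d25:-→d26:-→d27:H3  best=H3
  + 0.0.0.0/0 (H0) depth=0
  ? 153.236.90.20  path d0:H0→d1:-→d2:-  best=H0
  + 245.204.144.0/20 (H1) depth=20
  + 245.200.0.0/13 (H1) depth=13
  ? 245.204.155.128  path d0:H0→d1:-→d2:-→d3:-→d4:H5→d5:-→d6:-→d7:-→d8:-→d9:-→d10:-→d11:-→d12:-→d13:H1→d14:-→d15:-→d16:H4→d17:-→d18:-→d19:-→d20:H1→d21:-→d22:-→d23:-→d24:-→d25:-→d26:-→d27:H3  best=H3
  ? 149.32.106.67  path d0:H0→d1:-→d2:-  best=H0
  ? 163.96.58.222  path d0:H0→d1:-→d2:-→d3:-→d4:-→d5:-→d6:-→d7:-→d8:-→d9:-→d10:-→d11:-→d12:H5  best=H5
  del 245.204.144.0/20 (clear depth 20)
  ? 245.204.155.146  path d0:H0→d1:-→d2:-→d3:-→d4:H5→d5:-→d6:-→d7:-→d8:-→d9:-→d10:-→d11:-→d12:-→d13:H1→d14:-→d15:-→d16:H4→d17:-→d18:-→d19:-→d20:-→d21:-→d22:-→d23:-→d24:-→d25:-→d26:-→d27:H3  best=H3
  del 163.96.0.0/12 (clear depth 12)

== LOOKUPS ==
["H5","H3","H0","H3","H0","H5","H3"]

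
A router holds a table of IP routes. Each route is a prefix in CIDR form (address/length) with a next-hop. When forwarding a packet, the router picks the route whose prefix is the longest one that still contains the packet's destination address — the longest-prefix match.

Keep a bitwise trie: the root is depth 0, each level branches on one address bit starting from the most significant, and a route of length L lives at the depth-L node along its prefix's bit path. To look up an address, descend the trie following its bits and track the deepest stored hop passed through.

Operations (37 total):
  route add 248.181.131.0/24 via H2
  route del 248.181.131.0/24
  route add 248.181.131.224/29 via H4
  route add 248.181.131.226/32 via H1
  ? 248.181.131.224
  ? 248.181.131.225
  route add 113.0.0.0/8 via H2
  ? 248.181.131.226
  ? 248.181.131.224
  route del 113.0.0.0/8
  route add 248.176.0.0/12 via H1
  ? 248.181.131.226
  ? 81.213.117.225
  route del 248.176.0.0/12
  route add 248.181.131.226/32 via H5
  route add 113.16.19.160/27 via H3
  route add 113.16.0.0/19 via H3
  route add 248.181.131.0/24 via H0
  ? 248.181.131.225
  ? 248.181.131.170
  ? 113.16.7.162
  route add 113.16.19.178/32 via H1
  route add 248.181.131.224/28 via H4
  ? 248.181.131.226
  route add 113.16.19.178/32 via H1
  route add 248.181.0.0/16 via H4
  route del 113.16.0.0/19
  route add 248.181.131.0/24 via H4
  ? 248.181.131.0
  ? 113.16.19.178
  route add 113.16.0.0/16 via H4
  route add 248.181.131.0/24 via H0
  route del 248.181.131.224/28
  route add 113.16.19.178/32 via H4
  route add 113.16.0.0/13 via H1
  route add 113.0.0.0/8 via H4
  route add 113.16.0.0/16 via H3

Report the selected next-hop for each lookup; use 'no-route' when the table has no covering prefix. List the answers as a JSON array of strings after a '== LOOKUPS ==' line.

Process each operation:
  add 248.181.131.0/24 -> H2 at depth 24
  - 248.181.131.0/24 clear@24
  add 248.181.131.224/29 -> H4 at depth 29
  add 248.181.131.226/32 -> H1 at depth 32
  lookup 248.181.131.224: bits 111110001011010110000011111000 walk d0:-→d1:-→d2:-→d3:-→d4:-→d5:-→d6:-→d7:-→d8:-→d9:-→d10:-→d11:-→d12:-→d13:-→d14:-→d15:-→d16:-→d17:-→d18:-→d19:-→d20:-→d21:-→d22:-→d23:-→d24:-→d25:-→d26:-→d27:-→d28:-→d29:H4→d30:- -> H4
  lookup 248.181.131.225: bits 111110001011010110000011111000 walk d0:-→d1:-→d2:-→d3:-→d4:-→d5:-→d6:-→d7:-→d8:-→d9:-→d10:-→d11:-→d12:-→d13:-→d14:-→d15:-→d16:-→d17:-→d18:-→d19:-→d20:-→d21:-→d22:-→d23:-→d24:-→d25:-→d26:-→d27:-→d28:-→d29:H4→d30:- -> H4
  add 113.0.0.0/8 -> H2 at depth 8
  lookup 248.181.131.226: bits 11111000101101011000001111100010 walk d0:-→d1:-→d2:-→d3:-→d4:-→d5:-→d6:-→d7:-→d8:-→d9:-→d10:-→d11:-→d12:-→d13:-→d14:-→d15:-→d16:-→d17:-→d18:-→d19:-→d20:-→d21:-→d22:-→d23:-→d24:-→d25:-→d26:-→d27:-→d28:-→d29:H4→d30:-→d31:-→d32:H1 -> H1
  lookup 248.181.131.224: bits 111110001011010110000011111000 walk d0:-→d1:-→d2:-→d3:-→d4:-→d5:-→d6:-→d7:-→d8:-→d9:-→d10:-→d11:-→d12:-→d13:-→d14:-→d15:-→d16:-→d17:-→d18:-→d19:-→d20:-→d21:-→d22:-→d23:-→d24:-→d25:-→d26:-→d27:-→d28:-→d29:H4→d30:- -> H4
  - 113.0.0.0/8 clear@8
  add 248.176.0.0/12 -> H1 at depth 12
  lookup 248.181.131.226: bits 11111000101101011000001111100010 walk d0:-→d1:-→d2:-→d3:-→d4:-→d5:-→d6:-→d7:-→d8:-→d9:-→d10:-→d11:-→d12:H1→d13:-→d14:-→d15:-→d16:-→d17:-→d18:-→d19:-→d20:-→d21:-→d22:-→d23:-→d24:-→d25:-→d26:-→d27:-→d28:-→d29:H4→d30:-→d31:-→d32:H1 -> H1
  lookup 81.213.117.225: bits 01 walk d0:-→d1:-→d2:- -> no-route
  - 248.176.0.0/12 clear@12
  add 248.181.131.226/32 -> H5 at depth 32
  add 113.16.19.160/27 -> H3 at depth 27
  add 113.16.0.0/19 -> H3 at depth 19
  add 248.181.131.0/24 -> H0 at depth 24
  lookup 248.181.131.225: bits 111110001011010110000011111000 walk d0:-→d1:-→d2:-→d3:-→d4:-→d5:-→d6:-→d7:-→d8:-→d9:-→d10:-→d11:-→d12:-→d13:-→d14:-→d15:-→d16:-→d17:-→d18:-→d19:-→d20:-→d21:-→d22:-→d23:-→d24:H0→d25:-→d26:-→d27:-→d28:-→d29:H4→d30:- -> H4
  lookup 248.181.131.170: bits 1111100010110101100000111 walk d0:-→d1:-→d2:-→d3:-→d4:-→d5:-→d6:-→d7:-→d8:-→d9:-→d10:-→d11:-→d12:-→d13:-→d14:-→d15:-→d16:-→d17:-→d18:-→d19:-→d20:-→d21:-→d22:-→d23:-→d24:H0→d25:- -> H0
  lookup 113.16.7.162: bits 0111000100010000000 walk d0:-→d1:-→d2:-→d3:-→d4:-→d5:-→d6:-→d7:-→d8:-→d9:-→d10:-→d11:-→d12:-→d13:-→d14:-→d15:-→d16:-→d17:-→d18:-→d19:H3 -> H3
  add 113.16.19.178/32 -> H1 at depth 32
  add 248.181.131.224/28 -> H4 at depth 28
  lookup 248.181.131.226: bits 11111000101101011000001111100010 walk d0:-→d1:-→d2:-→d3:-→d4:-→d5:-→d6:-→d7:-→d8:-→d9:-→d10:-→d11:-→d12:-→d13:-→d14:-→d15:-→d16:-→d17:-→d18:-→d19:-→d20:-→d21:-→d22:-→d23:-→d24:H0→d25:-→d26:-→d27:-→d28:H4→d29:H4→d30:-→d31:-→d32:H5 -> H5
  add 113.16.19.178/32 -> H1 at depth 32
  add 248.181.0.0/16 -> H4 at depth 16
  - 113.16.0.0/19 clear@19
  add 248.181.131.0/24 -> H4 at depth 24
  lookup 248.181.131.0: bits 111110001011010110000011 walk d0:-→d1:-→d2:-→d3:-→d4:-→d5:-→d6:-→d7:-→d8:-→d9:-→d10:-→d11:-→d12:-→d13:-→d14:-→d15:-→d16:H4→d17:-→d18:-→d19:-→d20:-→d21:-→d22:-→d23:-→d24:H4 -> H4
  lookup 113.16.19.178: bits 01110001000100000001001110110010 walk d0:-→d1:-→d2:-→d3:-→d4:-→d5:-→d6:-→d7:-→d8:-→d9:-→d10:-→d11:-→d12:-→d13:-→d14:-→d15:-→d16:-→d17:-→d18:-→d19:-→d20:-→d21:-→d22:-→d23:-→d24:-→d25:-→d26:-→d27:H3→d28:-→d29:-→d30:-→d31:-→d32:H1 -> H1
  add 113.16.0.0/16 -> H4 at depth 16
  add 248.181.131.0/24 -> H0 at depth 24
  - 248.181.131.224/28 clear@28
  add 113.16.19.178/32 -> H4 at depth 32
  add 113.16.0.0/13 -> H1 at depth 13
  add 113.0.0.0/8 -> H4 at depth 8
  add 113.16.0.0/16 -> H3 at depth 16

== LOOKUPS ==
["H4","H4","H1","H4","H1","no-route","H4","H0","H3","H5","H4","H1"]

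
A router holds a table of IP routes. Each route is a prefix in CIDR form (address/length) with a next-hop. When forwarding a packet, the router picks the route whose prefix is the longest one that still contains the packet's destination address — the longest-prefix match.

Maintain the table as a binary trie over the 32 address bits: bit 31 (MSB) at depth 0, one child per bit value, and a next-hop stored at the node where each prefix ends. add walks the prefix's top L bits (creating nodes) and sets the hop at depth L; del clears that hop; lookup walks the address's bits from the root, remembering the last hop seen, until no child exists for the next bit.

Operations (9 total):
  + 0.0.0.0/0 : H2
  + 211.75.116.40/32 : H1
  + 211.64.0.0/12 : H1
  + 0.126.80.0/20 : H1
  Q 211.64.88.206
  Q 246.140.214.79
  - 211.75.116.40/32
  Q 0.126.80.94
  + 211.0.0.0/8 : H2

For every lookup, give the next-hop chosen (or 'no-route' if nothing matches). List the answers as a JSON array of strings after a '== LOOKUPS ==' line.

Process each operation:
  add 0.0.0.0/0 -> H2 at depth 0
  add 211.75.116.40/32 -> H1 at depth 32
  add 211.64.0.0/12 -> H1 at depth 12
  add 0.126.80.0/20 -> H1 at depth 20
  Q 211.64.88.206: descend 110100110100 ; hops seen [H2,H1] ; pick H1
  Q 246.140.214.79: descend 11 ; hops seen [H2] ; pick H2
  - 211.75.116.40/32 clear@32
  Q 0.126.80.94: descend 00000000011111100101 ; hops seen [H2,H1] ; pick H1
  add 211.0.0.0/8 -> H2 at depth 8

== LOOKUPS ==
["H1","H2","H1"]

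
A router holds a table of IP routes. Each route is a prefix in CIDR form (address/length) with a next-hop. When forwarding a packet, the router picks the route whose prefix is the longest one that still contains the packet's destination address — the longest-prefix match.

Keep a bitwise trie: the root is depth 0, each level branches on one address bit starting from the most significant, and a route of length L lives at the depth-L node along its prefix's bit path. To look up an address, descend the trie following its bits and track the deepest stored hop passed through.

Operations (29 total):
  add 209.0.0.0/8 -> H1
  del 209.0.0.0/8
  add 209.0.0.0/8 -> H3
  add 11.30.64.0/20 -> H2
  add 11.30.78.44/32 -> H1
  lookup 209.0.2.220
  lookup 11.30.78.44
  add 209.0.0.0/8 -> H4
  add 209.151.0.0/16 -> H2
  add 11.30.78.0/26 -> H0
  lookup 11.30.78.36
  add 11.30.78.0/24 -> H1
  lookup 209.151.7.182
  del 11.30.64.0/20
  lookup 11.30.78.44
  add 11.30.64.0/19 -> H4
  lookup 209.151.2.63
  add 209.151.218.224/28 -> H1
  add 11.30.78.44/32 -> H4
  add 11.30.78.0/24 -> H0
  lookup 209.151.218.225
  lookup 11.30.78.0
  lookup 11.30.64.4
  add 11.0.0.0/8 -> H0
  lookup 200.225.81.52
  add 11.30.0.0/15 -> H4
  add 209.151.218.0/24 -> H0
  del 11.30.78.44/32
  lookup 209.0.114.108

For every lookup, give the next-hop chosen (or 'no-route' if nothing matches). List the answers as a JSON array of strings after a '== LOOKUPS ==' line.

Process each operation:
  + 209.0.0.0/8 (H1) depth=8
  - 209.0.0.0/8 clear@8
  + 209.0.0.0/8 (H3) depth=8
  + 11.30.64.0/20 (H2) depth=20
  + 11.30.78.44/32 (H1) depth=32
  Q 209.0.2.220: descend 11010001 ; hops seen [H3] ; pick H3
  Q 11.30.78.44: descend 00001011000111100100111000101100 ; hops seen [H2,H1] ; pick H1
  + 209.0.0.0/8 (H4) depth=8
  + 209.151.0.0/16 (H2) depth=16
  + 11.30.78.0/26 (H0) depth=26
  Q 11.30.78.36: descend 0000101100011110010011100010 ; hops seen [H2,H0] ; pick H0
  + 11.30.78.0/24 (H1) depth=24
  Q 209.151.7.182: descend 1101000110010111 ; hops seen [H4,H2] ; pick H2
  - 11.30.64.0/20 clear@20
  Q 11.30.78.44: descend 00001011000111100100111000101100 ; hops seen [H1,H0,H1] ; pick H1
  + 11.30.64.0/19 (H4) depth=19
  Q 209.151.2.63: descend 1101000110010111 ; hops seen [H4,H2] ; pick H2
  + 209.151.218.224/28 (H1) depth=28
  + 11.30.78.44/32 (H4) depth=32
  + 11.30.78.0/24 (H0) depth=24
  Q 209.151.218.225: descend 1101000110010111110110101110 ; hops seen [H4,H2,H1] ; pick H1
  Q 11.30.78.0: descend 00001011000111100100111000 ; hops seen [H4,H0,H0] ; pick H0
  Q 11.30.64.4: descend 00001011000111100100 ; hops seen [H4] ; pick H4
  + 11.0.0.0/8 (H0) depth=8
  Q 200.225.81.52: descend 110 ; hops seen [∅] ; pick no-route
  + 11.30.0.0/15 (H4) depth=15
  + 209.151.218.0/24 (H0) depth=24
  - 11.30.78.44/32 clear@32
  Q 209.0.114.108: descend 11010001 ; hops seen [H4] ; pick H4

== LOOKUPS ==
["H3","H1","H0","H2","H1","H2","H1","H0","H4","no-route","H4"]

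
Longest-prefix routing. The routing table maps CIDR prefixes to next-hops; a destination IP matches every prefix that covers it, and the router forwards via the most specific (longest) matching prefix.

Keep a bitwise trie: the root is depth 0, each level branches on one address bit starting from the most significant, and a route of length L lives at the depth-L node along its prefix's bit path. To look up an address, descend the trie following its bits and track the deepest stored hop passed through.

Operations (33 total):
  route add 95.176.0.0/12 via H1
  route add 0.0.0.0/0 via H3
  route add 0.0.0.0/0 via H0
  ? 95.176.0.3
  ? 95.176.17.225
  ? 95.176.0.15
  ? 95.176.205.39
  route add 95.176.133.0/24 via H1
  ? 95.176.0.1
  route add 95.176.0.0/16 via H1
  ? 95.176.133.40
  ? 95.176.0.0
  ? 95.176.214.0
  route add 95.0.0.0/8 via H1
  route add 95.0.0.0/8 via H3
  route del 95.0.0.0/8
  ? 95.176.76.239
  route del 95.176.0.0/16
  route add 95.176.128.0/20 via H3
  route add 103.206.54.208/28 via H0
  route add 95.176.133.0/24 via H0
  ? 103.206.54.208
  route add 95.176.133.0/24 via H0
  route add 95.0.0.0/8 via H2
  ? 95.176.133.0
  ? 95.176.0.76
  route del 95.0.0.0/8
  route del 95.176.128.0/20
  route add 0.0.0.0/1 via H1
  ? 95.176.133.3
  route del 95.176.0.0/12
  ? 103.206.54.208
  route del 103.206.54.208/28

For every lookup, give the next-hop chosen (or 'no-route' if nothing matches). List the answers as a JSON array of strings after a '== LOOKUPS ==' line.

Apply in order:
  + 95.176.0.0/12 (H1) depth=12
  + 0.0.0.0/0 (H3) depth=0
  + 0.0.0.0/0 (H0) depth=0
  lookup 95.176.0.3: bits 010111111011 walk d0:H0→d1:-→d2:-→d3:-→d4:-→d5:-→d6:-→d7:-→d8:-→d9:-→d10:-→d11:-→d12:H1 -> H1
  lookup 95.176.17.225: bits 010111111011 walk d0:H0→d1:-→d2:-→d3:-→d4:-→d5:-→d6:-→d7:-→d8:-→d9:-→d10:-→d11:-→d12:H1 -> H1
  lookup 95.176.0.15: bits 010111111011 walk d0:H0→d1:-→d2:-→d3:-→d4:-→d5:-→d6:-→d7:-→d8:-→d9:-→d10:-→d11:-→d12:H1 -> H1
  lookup 95.176.205.39: bits 010111111011 walk d0:H0→d1:-→d2:-→d3:-→d4:-→d5:-→d6:-→d7:-→d8:-→d9:-→d10:-→d11:-→d12:H1 -> H1
  + 95.176.133.0/24 (H1) depth=24
  lookup 95.176.0.1: bits 0101111110110000 walk d0:H0→d1:-→d2:-→d3:-→d4:-→d5:-→d6:-→d7:-→d8:-→d9:-→d10:-→d11:-→d12:H1→d13:-→d14:-→d15:-→d16:- -> H1
  + 95.176.0.0/16 (H1) depth=16
  lookup 95.176.133.40: bits 010111111011000010000101 walk d0:H0→d1:-→d2:-→d3:-→d4:-→d5:-→d6:-→d7:-→d8:-→d9:-→d10:-→d11:-→d12:H1→d13:-→d14:-→d15:-→d16:H1→d17:-→d18:-→d19:-→d20:-→d21:-→d22:-→d23:-→d24:H1 -> H1
  lookup 95.176.0.0: bits 0101111110110000 walk d0:H0→d1:-→d2:-→d3:-→d4:-→d5:-→d6:-→d7:-→d8:-→d9:-→d10:-→d11:-→d12:H1→d13:-→d14:-→d15:-→d16:H1 -> H1
  lookup 95.176.214.0: bits 01011111101100001 walk d0:H0→d1:-→d2:-→d3:-→d4:-→d5:-→d6:-→d7:-→d8:-→d9:-→d10:-→d11:-→d12:H1→d13:-→d14:-→d15:-→d16:H1→d17:- -> H1
  + 95.0.0.0/8 (H1) depth=8
  + 95.0.0.0/8 (H3) depth=8
  del 95.0.0.0/8 (clear depth 8)
  lookup 95.176.76.239: bits 0101111110110000 walk d0:H0→d1:-→d2:-→d3:-→d4:-→d5:-→d6:-→d7:-→d8:-→d9:-→d10:-→d11:-→d12:H1→d13:-→d14:-→d15:-→d16:H1 -> H1
  del 95.176.0.0/16 (clear depth 16)
  + 95.176.128.0/20 (H3) depth=20
  + 103.206.54.208/28 (H0) depth=28
  + 95.176.133.0/24 (H0) depth=24
  lookup 103.206.54.208: bits 0110011111001110001101101101 walk d0:H0→d1:-→d2:-→d3:-→d4:-→d5:-→d6:-→d7:-→d8:-→d9:-→d10:-→d11:-→d12:-→d13:-→d14:-→d15:-→d16:-→d17:-→d18:-→d19:-→d20:-→d21:-→d22:-→d23:-→d24:-→d25:-→d26:-→d27:-→d28:H0 -> H0
  + 95.176.133.0/24 (H0) depth=24
  + 95.0.0.0/8 (H2) depth=8
  lookup 95.176.133.0: bits 010111111011000010000101 walk d0:H0→d1:-→d2:-→d3:-→d4:-→d5:-→d6:-→d7:-→d8:H2→d9:-→d10:-→d11:-→d12:H1→d13:-→d14:-→d15:-→d16:-→d17:-→d18:-→d19:-→d20:H3→d21:-→d22:-→d23:-→d24:H0 -> H0
  lookup 95.176.0.76: bits 0101111110110000 walk d0:H0→d1:-→d2:-→d3:-→d4:-→d5:-→d6:-→d7:-→d8:H2→d9:-→d10:-→d11:-→d12:H1→d13:-→d14:-→d15:-→d16:- -> H1
  del 95.0.0.0/8 (clear depth 8)
  del 95.176.128.0/20 (clear depth 20)
  + 0.0.0.0/1 (H1) depth=1
  lookup 95.176.133.3: bits 010111111011000010000101 walk d0:H0→d1:H1→d2:-→d3:-→d4:-→d5:-→d6:-→d7:-→d8:-→d9:-→d10:-→d11:-→d12:H1→d13:-→d14:-→d15:-→d16:-→d17:-→d18:-→d19:-→d20:-→d21:-→d22:-→d23:-→d24:H0 -> H0
  del 95.176.0.0/12 (clear depth 12)
  lookup 103.206.54.208: bits 0110011111001110001101101101 walk d0:H0→d1:H1→d2:-→d3:-→d4:-→d5:-→d6:-→d7:-→d8:-→d9:-→d10:-→d11:-→d12:-→d13:-→d14:-→d15:-→d16:-→d17:-→d18:-→d19:-→d20:-→d21:-→d22:-→d23:-→d24:-→d25:-→d26:-→d27:-→d28:H0 -> H0
  del 103.206.54.208/28 (clear depth 28)

== LOOKUPS ==
["H1","H1","H1","H1","H1","H1","H1","H1","H1","H0","H0","H1","H0","H0"]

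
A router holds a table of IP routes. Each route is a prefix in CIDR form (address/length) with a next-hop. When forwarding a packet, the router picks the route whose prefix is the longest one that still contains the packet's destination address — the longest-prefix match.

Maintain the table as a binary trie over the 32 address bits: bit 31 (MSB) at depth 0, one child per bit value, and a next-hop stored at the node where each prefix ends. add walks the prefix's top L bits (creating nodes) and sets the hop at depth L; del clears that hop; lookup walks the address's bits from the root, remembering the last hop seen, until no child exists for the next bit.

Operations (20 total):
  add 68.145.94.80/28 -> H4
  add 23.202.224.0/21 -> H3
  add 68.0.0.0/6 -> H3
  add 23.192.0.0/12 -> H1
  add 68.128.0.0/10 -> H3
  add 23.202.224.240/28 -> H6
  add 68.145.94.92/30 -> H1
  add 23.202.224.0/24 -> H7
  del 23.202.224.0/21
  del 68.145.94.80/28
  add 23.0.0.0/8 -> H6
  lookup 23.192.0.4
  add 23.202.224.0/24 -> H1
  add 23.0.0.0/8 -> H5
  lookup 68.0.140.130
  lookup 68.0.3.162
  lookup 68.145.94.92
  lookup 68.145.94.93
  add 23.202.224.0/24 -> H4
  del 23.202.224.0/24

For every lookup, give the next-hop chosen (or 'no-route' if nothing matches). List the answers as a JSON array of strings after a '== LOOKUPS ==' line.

Trace:
  + 68.145.94.80/28 (H4) depth=28
  + 23.202.224.0/21 (H3) depth=21
  + 68.0.0.0/6 (H3) depth=6
  + 23.192.0.0/12 (H1) depth=12
  + 68.128.0.0/10 (H3) depth=10
  + 23.202.224.240/28 (H6) depth=28
  + 68.145.94.92/30 (H1) depth=30
  + 23.202.224.0/24 (H7) depth=24
  - 23.202.224.0/21 clear@21
  - 68.145.94.80/28 clear@28
  + 23.0.0.0/8 (H6) depth=8
  ? 23.192.0.4  path d0:-→d1:-→d2:-→d3:-→d4:-→d5:-→d6:-→d7:-→d8:H6→d9:-→d10:-→d11:-→d12:H1  best=H1
  + 23.202.224.0/24 (H1) depth=24
  + 23.0.0.0/8 (H5) depth=8
  ? 68.0.140.130  path d0:-→d1:-→d2:-→d3:-→d4:-→d5:-→d6:H3→d7:-→d8:-  best=H3
  ? 68.0.3.162  path d0:-→d1:-→d2:-→d3:-→d4:-→d5:-→d6:H3→d7:-→d8:-  best=H3
  ? 68.145.94.92  path d0:-→d1:-→d2:-→d3:-→d4:-→d5:-→d6:H3→d7:-→d8:-→d9:-→d10:H3→d11:-→d12:-→d13:-→d14:-→d15:-→d16:-→d17:-→d18:-→d19:-→d20:-→d21:-→d22:-→d23:-→d24:-→d25:-→d26:-→d27:-→d28:-→d29:-→d30:H1  best=H1
  ? 68.145.94.93  path d0:-→d1:-→d2:-→d3:-→d4:-→d5:-→d6:H3→d7:-→d8:-→d9:-→d10:H3→d11:-→d12:-→d13:-→d14:-→d15:-→d16:-→d17:-→d18:-→d19:-→d20:-→d21:-→d22:-→d23:-→d24:-→d25:-→d26:-→d27:-→d28:-→d29:-→d30:H1  best=H1
  + 23.202.224.0/24 (H4) depth=24
  - 23.202.224.0/24 clear@24

== LOOKUPS ==
["H1","H3","H3","H1","H1"]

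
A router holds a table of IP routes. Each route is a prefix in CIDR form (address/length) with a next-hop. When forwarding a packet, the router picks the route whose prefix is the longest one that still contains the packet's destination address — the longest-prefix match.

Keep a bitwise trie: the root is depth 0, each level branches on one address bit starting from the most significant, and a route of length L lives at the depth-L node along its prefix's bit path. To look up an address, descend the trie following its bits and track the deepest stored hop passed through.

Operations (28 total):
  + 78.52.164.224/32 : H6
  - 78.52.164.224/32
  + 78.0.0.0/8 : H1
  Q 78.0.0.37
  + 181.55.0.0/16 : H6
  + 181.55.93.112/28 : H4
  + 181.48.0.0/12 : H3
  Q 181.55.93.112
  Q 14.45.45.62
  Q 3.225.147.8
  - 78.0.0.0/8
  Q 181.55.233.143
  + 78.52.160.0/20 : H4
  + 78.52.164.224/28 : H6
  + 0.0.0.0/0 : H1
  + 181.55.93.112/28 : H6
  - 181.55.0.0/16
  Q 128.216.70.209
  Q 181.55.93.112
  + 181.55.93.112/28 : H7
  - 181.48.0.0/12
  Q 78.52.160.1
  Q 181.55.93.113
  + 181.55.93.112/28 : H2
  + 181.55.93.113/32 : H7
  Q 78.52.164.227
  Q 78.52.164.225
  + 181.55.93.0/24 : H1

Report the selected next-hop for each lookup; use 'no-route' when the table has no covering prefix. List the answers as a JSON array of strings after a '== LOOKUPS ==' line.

Process each operation:
  + 78.52.164.224/32 (H6) depth=32
  del 78.52.164.224/32 (clear depth 32)
  + 78.0.0.0/8 (H1) depth=8
  Q 78.0.0.37: descend 0100111000 ; hops seen [H1] ; pick H1
  + 181.55.0.0/16 (H6) depth=16
  + 181.55.93.112/28 (H4) depth=28
  + 181.48.0.0/12 (H3) depth=12
  Q 181.55.93.112: descend 1011010100110111010111010111 ; hops seen [H3,H6,H4] ; pick H4
  Q 14.45.45.62: descend 0 ; hops seen [∅] ; pick no-route
  Q 3.225.147.8: descend 0 ; hops seen [∅] ; pick no-route
  del 78.0.0.0/8 (clear depth 8)
  Q 181.55.233.143: descend 1011010100110111 ; hops seen [H3,H6] ; pick H6
  + 78.52.160.0/20 (H4) depth=20
  + 78.52.164.224/28 (H6) depth=28
  + 0.0.0.0/0 (H1) depth=0
  + 181.55.93.112/28 (H6) depth=28
  del 181.55.0.0/16 (clear depth 16)
  Q 128.216.70.209: descend 10 ; hops seen [H1] ; pick H1
  Q 181.55.93.112: descend 1011010100110111010111010111 ; hops seen [H1,H3,H6] ; pick H6
  + 181.55.93.112/28 (H7) depth=28
  del 181.48.0.0/12 (clear depth 12)
  Q 78.52.160.1: descend 010011100011010010100 ; hops seen [H1,H4] ; pick H4
  Q 181.55.93.113: descend 1011010100110111010111010111 ; hops seen [H1,H7] ; pick H7
  + 181.55.93.112/28 (H2) depth=28
  + 181.55.93.113/32 (H7) depth=32
  Q 78.52.164.227: descend 010011100011010010100100111000 ; hops seen [H1,H4,H6] ; pick H6
  Q 78.52.164.225: descend 0100111000110100101001001110000 ; hops seen [H1,H4,H6] ; pick H6
  + 181.55.93.0/24 (H1) depth=24

== LOOKUPS ==
["H1","H4","no-route","no-route","H6","H1","H6","H4","H7","H6","H6"]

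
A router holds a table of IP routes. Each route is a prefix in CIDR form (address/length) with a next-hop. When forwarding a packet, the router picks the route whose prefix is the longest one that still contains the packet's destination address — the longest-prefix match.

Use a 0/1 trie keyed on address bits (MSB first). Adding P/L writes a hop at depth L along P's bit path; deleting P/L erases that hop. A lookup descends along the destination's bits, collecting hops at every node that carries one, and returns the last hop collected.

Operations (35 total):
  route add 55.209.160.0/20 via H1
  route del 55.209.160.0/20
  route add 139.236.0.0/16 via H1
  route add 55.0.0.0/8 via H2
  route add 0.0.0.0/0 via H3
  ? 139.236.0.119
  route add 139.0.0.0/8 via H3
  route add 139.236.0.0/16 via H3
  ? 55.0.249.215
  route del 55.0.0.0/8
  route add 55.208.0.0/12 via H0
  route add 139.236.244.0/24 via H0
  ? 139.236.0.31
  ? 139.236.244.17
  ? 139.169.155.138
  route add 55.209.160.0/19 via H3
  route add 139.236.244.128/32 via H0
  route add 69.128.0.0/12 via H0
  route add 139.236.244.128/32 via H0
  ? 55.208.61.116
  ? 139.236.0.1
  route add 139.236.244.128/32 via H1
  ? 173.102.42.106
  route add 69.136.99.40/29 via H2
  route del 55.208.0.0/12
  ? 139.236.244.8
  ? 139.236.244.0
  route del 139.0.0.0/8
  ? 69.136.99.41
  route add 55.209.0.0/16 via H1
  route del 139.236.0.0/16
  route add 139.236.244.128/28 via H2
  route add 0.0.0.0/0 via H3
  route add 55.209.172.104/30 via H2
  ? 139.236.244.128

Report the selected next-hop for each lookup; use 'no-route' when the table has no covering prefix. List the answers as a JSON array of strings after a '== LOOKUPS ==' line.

Trace:
  add 55.209.160.0/20 -> H1 at depth 20
  - 55.209.160.0/20 clear@20
  add 139.236.0.0/16 -> H1 at depth 16
  add 55.0.0.0/8 -> H2 at depth 8
  add 0.0.0.0/0 -> H3 at depth 0
  lookup 139.236.0.119: bits 1000101111101100 walk d0:H3→d1:-→d2:-→d3:-→d4:-→d5:-→d6:-→d7:-→d8:-→d9:-→d10:-→d11:-→d12:-→d13:-→d14:-→d15:-→d16:H1 -> H1
  add 139.0.0.0/8 -> H3 at depth 8
  add 139.236.0.0/16 -> H3 at depth 16
  lookup 55.0.249.215: bits 00110111 walk d0:H3→d1:-→d2:-→d3:-→d4:-→d5:-→d6:-→d7:-→d8:H2 -> H2
  - 55.0.0.0/8 clear@8
  add 55.208.0.0/12 -> H0 at depth 12
  add 139.236.244.0/24 -> H0 at depth 24
  lookup 139.236.0.31: bits 1000101111101100 walk d0:H3→d1:-→d2:-→d3:-→d4:-→d5:-→d6:-→d7:-→d8:H3→d9:-→d10:-→d11:-→d12:-→d13:-→d14:-→d15:-→d16:H3 -> H3
  lookup 139.236.244.17: bits 100010111110110011110100 walk d0:H3→d1:-→d2:-→d3:-→d4:-→d5:-→d6:-→d7:-→d8:H3→d9:-→d10:-→d11:-→d12:-→d13:-→d14:-→d15:-→d16:H3→d17:-→d18:-→d19:-→d20:-→d21:-→d22:-→d23:-→d24:H0 -> H0
  lookup 139.169.155.138: bits 100010111 walk d0:H3→d1:-→d2:-→d3:-→d4:-→d5:-→d6:-→d7:-→d8:H3→d9:- -> H3
  add 55.209.160.0/19 -> H3 at depth 19
  add 139.236.244.128/32 -> H0 at depth 32
  add 69.128.0.0/12 -> H0 at depth 12
  add 139.236.244.128/32 -> H0 at depth 32
  lookup 55.208.61.116: bits 001101111101000 walk d0:H3→d1:-→d2:-→d3:-→d4:-→d5:-→d6:-→d7:-→d8:-→d9:-→d10:-→d11:-→d12:H0→d13:-→d14:-→d15:- -> H0
  lookup 139.236.0.1: bits 1000101111101100 walk d0:H3→d1:-→d2:-→d3:-→d4:-→d5:-→d6:-→d7:-→d8:H3→d9:-→d10:-→d11:-→d12:-→d13:-→d14:-→d15:-→d16:H3 -> H3
  add 139.236.244.128/32 -> H1 at depth 32
  lookup 173.102.42.106: bits 10 walk d0:H3→d1:-→d2:- -> H3
  add 69.136.99.40/29 -> H2 at depth 29
  - 55.208.0.0/12 clear@12
  lookup 139.236.244.8: bits 100010111110110011110100 walk d0:H3→d1:-→d2:-→d3:-→d4:-→d5:-→d6:-→d7:-→d8:H3→d9:-→d10:-→d11:-→d12:-→d13:-→d14:-→d15:-→d16:H3→d17:-→d18:-→d19:-→d20:-→d21:-→d22:-→d23:-→d24:H0 -> H0
  lookup 139.236.244.0: bits 100010111110110011110100 walk d0:H3→d1:-→d2:-→d3:-→d4:-→d5:-→d6:-→d7:-→d8:H3→d9:-→d10:-→d11:-→d12:-→d13:-→d14:-→d15:-→d16:H3→d17:-→d18:-→d19:-→d20:-→d21:-→d22:-→d23:-→d24:H0 -> H0
  - 139.0.0.0/8 clear@8
  lookup 69.136.99.41: bits 01000101100010000110001100101 walk d0:H3→d1:-→d2:-→d3:-→d4:-→d5:-→d6:-→d7:-→d8:-→d9:-→d10:-→d11:-→d12:H0→d13:-→d14:-→d15:-→d16:-→d17:-→d18:-→d19:-→d20:-→d21:-→d22:-→d23:-→d24:-→d25:-→d26:-→d27:-→d28:-→d29:H2 -> H2
  add 55.209.0.0/16 -> H1 at depth 16
  - 139.236.0.0/16 clear@16
  add 139.236.244.128/28 -> H2 at depth 28
  add 0.0.0.0/0 -> H3 at depth 0
  add 55.209.172.104/30 -> H2 at depth 30
  lookup 139.236.244.128: bits 10001011111011001111010010000000 walk d0:H3→d1:-→d2:-→d3:-→d4:-→d5:-→d6:-→d7:-→d8:-→d9:-→d10:-→d11:-→d12:-→d13:-→d14:-→d15:-→d16:-→d17:-→d18:-→d19:-→d20:-→d21:-→d22:-→d23:-→d24:H0→d25:-→d26:-→d27:-→d28:H2→d29:-→d30:-→d31:-→d32:H1 -> H1

== LOOKUPS ==
["H1","H2","H3","H0","H3","H0","H3","H3","H0","H0","H2","H1"]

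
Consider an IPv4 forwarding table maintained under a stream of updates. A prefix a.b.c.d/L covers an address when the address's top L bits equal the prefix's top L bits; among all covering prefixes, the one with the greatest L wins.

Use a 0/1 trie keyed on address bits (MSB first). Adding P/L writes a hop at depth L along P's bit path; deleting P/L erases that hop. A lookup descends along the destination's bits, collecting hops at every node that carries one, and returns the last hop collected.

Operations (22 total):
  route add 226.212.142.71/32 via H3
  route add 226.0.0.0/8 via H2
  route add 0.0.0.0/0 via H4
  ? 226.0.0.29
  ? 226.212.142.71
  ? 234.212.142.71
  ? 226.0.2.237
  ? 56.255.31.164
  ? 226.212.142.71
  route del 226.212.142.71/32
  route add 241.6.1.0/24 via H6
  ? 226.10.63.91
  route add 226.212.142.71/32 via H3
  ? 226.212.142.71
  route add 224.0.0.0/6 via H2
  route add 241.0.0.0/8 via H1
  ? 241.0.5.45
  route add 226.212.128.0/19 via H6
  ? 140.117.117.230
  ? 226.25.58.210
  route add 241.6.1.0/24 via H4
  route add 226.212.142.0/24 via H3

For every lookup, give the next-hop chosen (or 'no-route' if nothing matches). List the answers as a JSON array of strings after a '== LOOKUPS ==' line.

Process each operation:
  + 226.212.142.71/32 (H3) depth=32
  + 226.0.0.0/8 (H2) depth=8
  + 0.0.0.0/0 (H4) depth=0
  Q 226.0.0.29: descend 11100010 ; hops seen [H4,H2] ; pick H2
  Q 226.212.142.71: descend 11100010110101001000111001000111 ; hops seen [H4,H2,H3] ; pick H3
  Q 234.212.142.71: descend 1110 ; hops seen [H4] ; pick H4
  Q 226.0.2.237: descend 11100010 ; hops seen [H4,H2] ; pick H2
  Q 56.255.31.164: descend ε ; hops seen [H4] ; pick H4
  Q 226.212.142.71: descend 11100010110101001000111001000111 ; hops seen [H4,H2,H3] ; pick H3
  - 226.212.142.71/32 clear@32
  + 241.6.1.0/24 (H6) depth=24
  Q 226.10.63.91: descend 11100010 ; hops seen [H4,H2] ; pick H2
  + 226.212.142.71/32 (H3) depth=32
  Q 226.212.142.71: descend 11100010110101001000111001000111 ; hops seen [H4,H2,H3] ; pick H3
  + 224.0.0.0/6 (H2) depth=6
  + 241.0.0.0/8 (H1) depth=8
  Q 241.0.5.45: descend 1111000100000 ; hops seen [H4,H1] ; pick H1
  + 226.212.128.0/19 (H6) depth=19
  Q 140.117.117.230: descend 1 ; hops seen [H4] ; pick H4
  Q 226.25.58.210: descend 11100010 ; hops seen [H4,H2,H2] ; pick H2
  + 241.6.1.0/24 (H4) depth=24
  + 226.212.142.0/24 (H3) depth=24

== LOOKUPS ==
["H2","H3","H4","H2","H4","H3","H2","H3","H1","H4","H2"]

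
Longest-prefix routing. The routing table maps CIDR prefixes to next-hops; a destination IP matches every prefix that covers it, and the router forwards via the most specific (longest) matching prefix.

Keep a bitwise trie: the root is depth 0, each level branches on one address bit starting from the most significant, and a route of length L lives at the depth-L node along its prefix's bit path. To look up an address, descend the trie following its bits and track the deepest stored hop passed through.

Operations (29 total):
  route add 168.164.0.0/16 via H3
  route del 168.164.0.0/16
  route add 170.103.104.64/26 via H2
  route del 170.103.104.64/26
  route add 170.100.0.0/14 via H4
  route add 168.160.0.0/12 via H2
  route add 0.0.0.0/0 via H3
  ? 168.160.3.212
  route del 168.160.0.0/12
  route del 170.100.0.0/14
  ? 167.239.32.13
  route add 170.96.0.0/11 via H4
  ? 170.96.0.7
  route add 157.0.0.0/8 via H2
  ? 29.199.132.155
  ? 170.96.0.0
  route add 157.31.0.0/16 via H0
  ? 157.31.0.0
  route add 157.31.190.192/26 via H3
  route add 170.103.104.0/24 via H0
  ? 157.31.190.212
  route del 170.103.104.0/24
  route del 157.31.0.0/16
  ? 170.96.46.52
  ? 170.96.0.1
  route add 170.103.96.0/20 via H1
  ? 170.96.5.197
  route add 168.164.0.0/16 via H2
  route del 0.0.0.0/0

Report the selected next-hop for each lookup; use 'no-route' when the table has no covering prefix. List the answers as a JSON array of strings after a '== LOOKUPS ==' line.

Process each operation:
  + 168.164.0.0/16 (H3) depth=16
  - 168.164.0.0/16 clear@16
  + 170.103.104.64/26 (H2) depth=26
  - 170.103.104.64/26 clear@26
  + 170.100.0.0/14 (H4) depth=14
  + 168.160.0.0/12 (H2) depth=12
  + 0.0.0.0/0 (H3) depth=0
  Q 168.160.3.212: descend 1010100010100 ; hops seen [H3,H2] ; pick H2
  - 168.160.0.0/12 clear@12
  - 170.100.0.0/14 clear@14
  Q 167.239.32.13: descend 1010 ; hops seen [H3] ; pick H3
  + 170.96.0.0/11 (H4) depth=11
  Q 170.96.0.7: descend 1010101001100 ; hops seen [H3,H4] ; pick H4
  + 157.0.0.0/8 (H2) depth=8
  Q 29.199.132.155: descend ε ; hops seen [H3] ; pick H3
  Q 170.96.0.0: descend 1010101001100 ; hops seen [H3,H4] ; pick H4
  + 157.31.0.0/16 (H0) depth=16
  Q 157.31.0.0: descend 1001110100011111 ; hops seen [H3,H2,H0] ; pick H0
  + 157.31.190.192/26 (H3) depth=26
  + 170.103.104.0/24 (H0) depth=24
  Q 157.31.190.212: descend 10011101000111111011111011 ; hops seen [H3,H2,H0,H3] ; pick H3
  - 170.103.104.0/24 clear@24
  - 157.31.0.0/16 clear@16
  Q 170.96.46.52: descend 1010101001100 ; hops seen [H3,H4] ; pick H4
  Q 170.96.0.1: descend 1010101001100 ; hops seen [H3,H4] ; pick H4
  + 170.103.96.0/20 (H1) depth=20
  Q 170.96.5.197: descend 1010101001100 ; hops seen [H3,H4] ; pick H4
  + 168.164.0.0/16 (H2) depth=16
  - 0.0.0.0/0 clear@0

== LOOKUPS ==
["H2","H3","H4","H3","H4","H0","H3","H4","H4","H4"]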